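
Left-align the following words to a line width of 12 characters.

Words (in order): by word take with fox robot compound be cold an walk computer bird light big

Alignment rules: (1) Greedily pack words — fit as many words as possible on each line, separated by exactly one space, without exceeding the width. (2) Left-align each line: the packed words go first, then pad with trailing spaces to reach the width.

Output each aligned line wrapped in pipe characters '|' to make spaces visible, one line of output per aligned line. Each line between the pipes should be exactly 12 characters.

Answer: |by word take|
|with fox    |
|robot       |
|compound be |
|cold an walk|
|computer    |
|bird light  |
|big         |

Derivation:
Line 1: ['by', 'word', 'take'] (min_width=12, slack=0)
Line 2: ['with', 'fox'] (min_width=8, slack=4)
Line 3: ['robot'] (min_width=5, slack=7)
Line 4: ['compound', 'be'] (min_width=11, slack=1)
Line 5: ['cold', 'an', 'walk'] (min_width=12, slack=0)
Line 6: ['computer'] (min_width=8, slack=4)
Line 7: ['bird', 'light'] (min_width=10, slack=2)
Line 8: ['big'] (min_width=3, slack=9)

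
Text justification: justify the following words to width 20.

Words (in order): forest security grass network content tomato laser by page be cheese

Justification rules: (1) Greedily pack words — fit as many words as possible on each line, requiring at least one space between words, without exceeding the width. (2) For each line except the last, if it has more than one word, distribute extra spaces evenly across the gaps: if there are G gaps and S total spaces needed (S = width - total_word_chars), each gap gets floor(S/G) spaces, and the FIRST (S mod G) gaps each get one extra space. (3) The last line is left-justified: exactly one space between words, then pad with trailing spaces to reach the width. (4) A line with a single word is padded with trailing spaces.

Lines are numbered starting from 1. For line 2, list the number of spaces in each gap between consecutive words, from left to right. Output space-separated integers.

Answer: 8

Derivation:
Line 1: ['forest', 'security'] (min_width=15, slack=5)
Line 2: ['grass', 'network'] (min_width=13, slack=7)
Line 3: ['content', 'tomato', 'laser'] (min_width=20, slack=0)
Line 4: ['by', 'page', 'be', 'cheese'] (min_width=17, slack=3)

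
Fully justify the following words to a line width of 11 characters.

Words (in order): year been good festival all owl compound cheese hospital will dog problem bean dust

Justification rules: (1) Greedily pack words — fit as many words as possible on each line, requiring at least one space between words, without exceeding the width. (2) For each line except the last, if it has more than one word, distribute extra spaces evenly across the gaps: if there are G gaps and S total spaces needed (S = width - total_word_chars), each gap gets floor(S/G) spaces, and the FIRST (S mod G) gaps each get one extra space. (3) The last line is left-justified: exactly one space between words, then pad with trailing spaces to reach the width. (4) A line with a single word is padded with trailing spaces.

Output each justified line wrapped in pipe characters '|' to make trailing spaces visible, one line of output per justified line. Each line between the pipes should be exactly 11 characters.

Line 1: ['year', 'been'] (min_width=9, slack=2)
Line 2: ['good'] (min_width=4, slack=7)
Line 3: ['festival'] (min_width=8, slack=3)
Line 4: ['all', 'owl'] (min_width=7, slack=4)
Line 5: ['compound'] (min_width=8, slack=3)
Line 6: ['cheese'] (min_width=6, slack=5)
Line 7: ['hospital'] (min_width=8, slack=3)
Line 8: ['will', 'dog'] (min_width=8, slack=3)
Line 9: ['problem'] (min_width=7, slack=4)
Line 10: ['bean', 'dust'] (min_width=9, slack=2)

Answer: |year   been|
|good       |
|festival   |
|all     owl|
|compound   |
|cheese     |
|hospital   |
|will    dog|
|problem    |
|bean dust  |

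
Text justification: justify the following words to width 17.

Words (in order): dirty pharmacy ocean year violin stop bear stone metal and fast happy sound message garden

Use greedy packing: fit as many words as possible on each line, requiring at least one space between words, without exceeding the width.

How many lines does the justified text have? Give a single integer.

Answer: 6

Derivation:
Line 1: ['dirty', 'pharmacy'] (min_width=14, slack=3)
Line 2: ['ocean', 'year', 'violin'] (min_width=17, slack=0)
Line 3: ['stop', 'bear', 'stone'] (min_width=15, slack=2)
Line 4: ['metal', 'and', 'fast'] (min_width=14, slack=3)
Line 5: ['happy', 'sound'] (min_width=11, slack=6)
Line 6: ['message', 'garden'] (min_width=14, slack=3)
Total lines: 6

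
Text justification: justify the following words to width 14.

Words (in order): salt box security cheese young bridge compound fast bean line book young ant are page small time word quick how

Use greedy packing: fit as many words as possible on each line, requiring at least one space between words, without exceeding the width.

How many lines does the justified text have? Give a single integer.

Answer: 10

Derivation:
Line 1: ['salt', 'box'] (min_width=8, slack=6)
Line 2: ['security'] (min_width=8, slack=6)
Line 3: ['cheese', 'young'] (min_width=12, slack=2)
Line 4: ['bridge'] (min_width=6, slack=8)
Line 5: ['compound', 'fast'] (min_width=13, slack=1)
Line 6: ['bean', 'line', 'book'] (min_width=14, slack=0)
Line 7: ['young', 'ant', 'are'] (min_width=13, slack=1)
Line 8: ['page', 'small'] (min_width=10, slack=4)
Line 9: ['time', 'word'] (min_width=9, slack=5)
Line 10: ['quick', 'how'] (min_width=9, slack=5)
Total lines: 10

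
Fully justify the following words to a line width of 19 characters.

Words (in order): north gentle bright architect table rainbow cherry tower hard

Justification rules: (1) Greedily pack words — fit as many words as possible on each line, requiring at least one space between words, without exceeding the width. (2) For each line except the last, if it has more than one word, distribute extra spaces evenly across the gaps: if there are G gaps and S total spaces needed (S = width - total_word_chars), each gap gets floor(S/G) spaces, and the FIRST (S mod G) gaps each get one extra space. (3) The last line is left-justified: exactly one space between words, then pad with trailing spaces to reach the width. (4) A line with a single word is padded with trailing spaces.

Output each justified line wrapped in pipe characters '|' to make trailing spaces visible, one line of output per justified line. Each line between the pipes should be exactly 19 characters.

Answer: |north gentle bright|
|architect     table|
|rainbow      cherry|
|tower hard         |

Derivation:
Line 1: ['north', 'gentle', 'bright'] (min_width=19, slack=0)
Line 2: ['architect', 'table'] (min_width=15, slack=4)
Line 3: ['rainbow', 'cherry'] (min_width=14, slack=5)
Line 4: ['tower', 'hard'] (min_width=10, slack=9)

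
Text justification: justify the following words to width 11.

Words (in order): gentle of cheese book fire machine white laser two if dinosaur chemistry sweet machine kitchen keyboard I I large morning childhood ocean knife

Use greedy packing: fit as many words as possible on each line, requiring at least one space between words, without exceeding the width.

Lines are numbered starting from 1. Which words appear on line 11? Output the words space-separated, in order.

Answer: kitchen

Derivation:
Line 1: ['gentle', 'of'] (min_width=9, slack=2)
Line 2: ['cheese', 'book'] (min_width=11, slack=0)
Line 3: ['fire'] (min_width=4, slack=7)
Line 4: ['machine'] (min_width=7, slack=4)
Line 5: ['white', 'laser'] (min_width=11, slack=0)
Line 6: ['two', 'if'] (min_width=6, slack=5)
Line 7: ['dinosaur'] (min_width=8, slack=3)
Line 8: ['chemistry'] (min_width=9, slack=2)
Line 9: ['sweet'] (min_width=5, slack=6)
Line 10: ['machine'] (min_width=7, slack=4)
Line 11: ['kitchen'] (min_width=7, slack=4)
Line 12: ['keyboard', 'I'] (min_width=10, slack=1)
Line 13: ['I', 'large'] (min_width=7, slack=4)
Line 14: ['morning'] (min_width=7, slack=4)
Line 15: ['childhood'] (min_width=9, slack=2)
Line 16: ['ocean', 'knife'] (min_width=11, slack=0)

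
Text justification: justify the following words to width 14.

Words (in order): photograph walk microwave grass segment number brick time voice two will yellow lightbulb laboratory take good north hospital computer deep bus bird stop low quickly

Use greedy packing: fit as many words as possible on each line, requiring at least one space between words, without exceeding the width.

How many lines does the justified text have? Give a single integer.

Line 1: ['photograph'] (min_width=10, slack=4)
Line 2: ['walk', 'microwave'] (min_width=14, slack=0)
Line 3: ['grass', 'segment'] (min_width=13, slack=1)
Line 4: ['number', 'brick'] (min_width=12, slack=2)
Line 5: ['time', 'voice', 'two'] (min_width=14, slack=0)
Line 6: ['will', 'yellow'] (min_width=11, slack=3)
Line 7: ['lightbulb'] (min_width=9, slack=5)
Line 8: ['laboratory'] (min_width=10, slack=4)
Line 9: ['take', 'good'] (min_width=9, slack=5)
Line 10: ['north', 'hospital'] (min_width=14, slack=0)
Line 11: ['computer', 'deep'] (min_width=13, slack=1)
Line 12: ['bus', 'bird', 'stop'] (min_width=13, slack=1)
Line 13: ['low', 'quickly'] (min_width=11, slack=3)
Total lines: 13

Answer: 13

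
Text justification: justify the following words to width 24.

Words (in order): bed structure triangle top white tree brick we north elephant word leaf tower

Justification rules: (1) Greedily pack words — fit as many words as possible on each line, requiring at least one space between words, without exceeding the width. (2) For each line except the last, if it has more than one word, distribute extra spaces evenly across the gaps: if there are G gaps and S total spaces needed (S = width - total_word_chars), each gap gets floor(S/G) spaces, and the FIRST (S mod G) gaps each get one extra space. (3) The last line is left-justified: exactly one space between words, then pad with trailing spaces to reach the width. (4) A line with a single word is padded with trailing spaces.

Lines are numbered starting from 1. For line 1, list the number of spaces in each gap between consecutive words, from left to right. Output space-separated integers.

Line 1: ['bed', 'structure', 'triangle'] (min_width=22, slack=2)
Line 2: ['top', 'white', 'tree', 'brick', 'we'] (min_width=23, slack=1)
Line 3: ['north', 'elephant', 'word', 'leaf'] (min_width=24, slack=0)
Line 4: ['tower'] (min_width=5, slack=19)

Answer: 2 2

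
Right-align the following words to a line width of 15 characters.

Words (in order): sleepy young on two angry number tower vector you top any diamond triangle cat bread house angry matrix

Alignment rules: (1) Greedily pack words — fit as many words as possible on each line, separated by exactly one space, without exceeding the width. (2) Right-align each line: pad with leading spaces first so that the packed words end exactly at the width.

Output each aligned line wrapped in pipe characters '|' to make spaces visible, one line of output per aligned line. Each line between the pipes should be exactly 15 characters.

Answer: |sleepy young on|
|      two angry|
|   number tower|
| vector you top|
|    any diamond|
|   triangle cat|
|    bread house|
|   angry matrix|

Derivation:
Line 1: ['sleepy', 'young', 'on'] (min_width=15, slack=0)
Line 2: ['two', 'angry'] (min_width=9, slack=6)
Line 3: ['number', 'tower'] (min_width=12, slack=3)
Line 4: ['vector', 'you', 'top'] (min_width=14, slack=1)
Line 5: ['any', 'diamond'] (min_width=11, slack=4)
Line 6: ['triangle', 'cat'] (min_width=12, slack=3)
Line 7: ['bread', 'house'] (min_width=11, slack=4)
Line 8: ['angry', 'matrix'] (min_width=12, slack=3)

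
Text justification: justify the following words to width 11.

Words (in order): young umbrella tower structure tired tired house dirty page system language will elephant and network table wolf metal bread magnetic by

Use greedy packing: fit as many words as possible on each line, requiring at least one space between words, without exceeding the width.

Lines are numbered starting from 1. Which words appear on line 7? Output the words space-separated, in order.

Answer: page system

Derivation:
Line 1: ['young'] (min_width=5, slack=6)
Line 2: ['umbrella'] (min_width=8, slack=3)
Line 3: ['tower'] (min_width=5, slack=6)
Line 4: ['structure'] (min_width=9, slack=2)
Line 5: ['tired', 'tired'] (min_width=11, slack=0)
Line 6: ['house', 'dirty'] (min_width=11, slack=0)
Line 7: ['page', 'system'] (min_width=11, slack=0)
Line 8: ['language'] (min_width=8, slack=3)
Line 9: ['will'] (min_width=4, slack=7)
Line 10: ['elephant'] (min_width=8, slack=3)
Line 11: ['and', 'network'] (min_width=11, slack=0)
Line 12: ['table', 'wolf'] (min_width=10, slack=1)
Line 13: ['metal', 'bread'] (min_width=11, slack=0)
Line 14: ['magnetic', 'by'] (min_width=11, slack=0)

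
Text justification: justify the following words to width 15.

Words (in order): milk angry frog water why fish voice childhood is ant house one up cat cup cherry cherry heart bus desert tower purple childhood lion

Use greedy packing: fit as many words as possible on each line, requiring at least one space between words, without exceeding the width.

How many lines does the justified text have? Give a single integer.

Answer: 10

Derivation:
Line 1: ['milk', 'angry', 'frog'] (min_width=15, slack=0)
Line 2: ['water', 'why', 'fish'] (min_width=14, slack=1)
Line 3: ['voice', 'childhood'] (min_width=15, slack=0)
Line 4: ['is', 'ant', 'house'] (min_width=12, slack=3)
Line 5: ['one', 'up', 'cat', 'cup'] (min_width=14, slack=1)
Line 6: ['cherry', 'cherry'] (min_width=13, slack=2)
Line 7: ['heart', 'bus'] (min_width=9, slack=6)
Line 8: ['desert', 'tower'] (min_width=12, slack=3)
Line 9: ['purple'] (min_width=6, slack=9)
Line 10: ['childhood', 'lion'] (min_width=14, slack=1)
Total lines: 10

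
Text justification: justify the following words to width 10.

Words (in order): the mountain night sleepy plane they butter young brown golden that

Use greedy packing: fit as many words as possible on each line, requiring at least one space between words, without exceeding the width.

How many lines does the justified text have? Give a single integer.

Line 1: ['the'] (min_width=3, slack=7)
Line 2: ['mountain'] (min_width=8, slack=2)
Line 3: ['night'] (min_width=5, slack=5)
Line 4: ['sleepy'] (min_width=6, slack=4)
Line 5: ['plane', 'they'] (min_width=10, slack=0)
Line 6: ['butter'] (min_width=6, slack=4)
Line 7: ['young'] (min_width=5, slack=5)
Line 8: ['brown'] (min_width=5, slack=5)
Line 9: ['golden'] (min_width=6, slack=4)
Line 10: ['that'] (min_width=4, slack=6)
Total lines: 10

Answer: 10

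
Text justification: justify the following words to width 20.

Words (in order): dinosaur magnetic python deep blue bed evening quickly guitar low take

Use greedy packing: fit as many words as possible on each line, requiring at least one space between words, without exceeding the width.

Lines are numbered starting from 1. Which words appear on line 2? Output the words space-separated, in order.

Answer: python deep blue bed

Derivation:
Line 1: ['dinosaur', 'magnetic'] (min_width=17, slack=3)
Line 2: ['python', 'deep', 'blue', 'bed'] (min_width=20, slack=0)
Line 3: ['evening', 'quickly'] (min_width=15, slack=5)
Line 4: ['guitar', 'low', 'take'] (min_width=15, slack=5)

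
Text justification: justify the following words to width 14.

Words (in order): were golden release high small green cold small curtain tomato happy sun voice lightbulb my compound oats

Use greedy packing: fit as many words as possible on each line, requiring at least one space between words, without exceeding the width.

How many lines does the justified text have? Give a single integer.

Answer: 9

Derivation:
Line 1: ['were', 'golden'] (min_width=11, slack=3)
Line 2: ['release', 'high'] (min_width=12, slack=2)
Line 3: ['small', 'green'] (min_width=11, slack=3)
Line 4: ['cold', 'small'] (min_width=10, slack=4)
Line 5: ['curtain', 'tomato'] (min_width=14, slack=0)
Line 6: ['happy', 'sun'] (min_width=9, slack=5)
Line 7: ['voice'] (min_width=5, slack=9)
Line 8: ['lightbulb', 'my'] (min_width=12, slack=2)
Line 9: ['compound', 'oats'] (min_width=13, slack=1)
Total lines: 9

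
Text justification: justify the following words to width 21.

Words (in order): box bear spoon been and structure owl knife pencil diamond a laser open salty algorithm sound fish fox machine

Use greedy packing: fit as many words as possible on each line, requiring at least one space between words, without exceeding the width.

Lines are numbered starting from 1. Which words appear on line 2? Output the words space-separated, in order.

Line 1: ['box', 'bear', 'spoon', 'been'] (min_width=19, slack=2)
Line 2: ['and', 'structure', 'owl'] (min_width=17, slack=4)
Line 3: ['knife', 'pencil', 'diamond'] (min_width=20, slack=1)
Line 4: ['a', 'laser', 'open', 'salty'] (min_width=18, slack=3)
Line 5: ['algorithm', 'sound', 'fish'] (min_width=20, slack=1)
Line 6: ['fox', 'machine'] (min_width=11, slack=10)

Answer: and structure owl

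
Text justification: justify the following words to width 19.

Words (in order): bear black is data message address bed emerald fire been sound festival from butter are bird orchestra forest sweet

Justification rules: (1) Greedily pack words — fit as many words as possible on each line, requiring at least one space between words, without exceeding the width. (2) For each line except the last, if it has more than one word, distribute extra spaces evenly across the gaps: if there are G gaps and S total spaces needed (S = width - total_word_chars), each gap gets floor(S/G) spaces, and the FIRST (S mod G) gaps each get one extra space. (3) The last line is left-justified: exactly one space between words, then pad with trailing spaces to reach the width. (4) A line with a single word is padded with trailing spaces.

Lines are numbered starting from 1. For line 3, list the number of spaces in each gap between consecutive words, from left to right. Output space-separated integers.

Line 1: ['bear', 'black', 'is', 'data'] (min_width=18, slack=1)
Line 2: ['message', 'address', 'bed'] (min_width=19, slack=0)
Line 3: ['emerald', 'fire', 'been'] (min_width=17, slack=2)
Line 4: ['sound', 'festival', 'from'] (min_width=19, slack=0)
Line 5: ['butter', 'are', 'bird'] (min_width=15, slack=4)
Line 6: ['orchestra', 'forest'] (min_width=16, slack=3)
Line 7: ['sweet'] (min_width=5, slack=14)

Answer: 2 2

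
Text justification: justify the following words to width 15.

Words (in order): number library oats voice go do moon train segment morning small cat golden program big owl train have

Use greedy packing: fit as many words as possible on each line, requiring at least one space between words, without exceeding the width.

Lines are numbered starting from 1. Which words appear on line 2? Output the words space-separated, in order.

Line 1: ['number', 'library'] (min_width=14, slack=1)
Line 2: ['oats', 'voice', 'go'] (min_width=13, slack=2)
Line 3: ['do', 'moon', 'train'] (min_width=13, slack=2)
Line 4: ['segment', 'morning'] (min_width=15, slack=0)
Line 5: ['small', 'cat'] (min_width=9, slack=6)
Line 6: ['golden', 'program'] (min_width=14, slack=1)
Line 7: ['big', 'owl', 'train'] (min_width=13, slack=2)
Line 8: ['have'] (min_width=4, slack=11)

Answer: oats voice go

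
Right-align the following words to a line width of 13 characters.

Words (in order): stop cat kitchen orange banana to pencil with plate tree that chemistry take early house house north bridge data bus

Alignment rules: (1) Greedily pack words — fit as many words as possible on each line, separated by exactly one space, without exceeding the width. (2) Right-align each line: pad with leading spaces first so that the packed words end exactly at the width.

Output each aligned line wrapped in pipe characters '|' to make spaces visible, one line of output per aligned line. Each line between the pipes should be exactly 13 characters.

Answer: |     stop cat|
|      kitchen|
|orange banana|
|    to pencil|
|   with plate|
|    tree that|
|    chemistry|
|   take early|
|  house house|
| north bridge|
|     data bus|

Derivation:
Line 1: ['stop', 'cat'] (min_width=8, slack=5)
Line 2: ['kitchen'] (min_width=7, slack=6)
Line 3: ['orange', 'banana'] (min_width=13, slack=0)
Line 4: ['to', 'pencil'] (min_width=9, slack=4)
Line 5: ['with', 'plate'] (min_width=10, slack=3)
Line 6: ['tree', 'that'] (min_width=9, slack=4)
Line 7: ['chemistry'] (min_width=9, slack=4)
Line 8: ['take', 'early'] (min_width=10, slack=3)
Line 9: ['house', 'house'] (min_width=11, slack=2)
Line 10: ['north', 'bridge'] (min_width=12, slack=1)
Line 11: ['data', 'bus'] (min_width=8, slack=5)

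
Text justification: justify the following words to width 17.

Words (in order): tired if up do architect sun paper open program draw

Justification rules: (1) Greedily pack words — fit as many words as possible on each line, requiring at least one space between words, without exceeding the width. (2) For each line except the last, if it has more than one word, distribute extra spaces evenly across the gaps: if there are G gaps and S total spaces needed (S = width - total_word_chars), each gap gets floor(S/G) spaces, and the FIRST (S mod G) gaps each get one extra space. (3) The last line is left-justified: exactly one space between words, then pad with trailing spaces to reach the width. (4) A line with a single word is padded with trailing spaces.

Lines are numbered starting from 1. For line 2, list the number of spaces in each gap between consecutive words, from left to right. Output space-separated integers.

Answer: 5

Derivation:
Line 1: ['tired', 'if', 'up', 'do'] (min_width=14, slack=3)
Line 2: ['architect', 'sun'] (min_width=13, slack=4)
Line 3: ['paper', 'open'] (min_width=10, slack=7)
Line 4: ['program', 'draw'] (min_width=12, slack=5)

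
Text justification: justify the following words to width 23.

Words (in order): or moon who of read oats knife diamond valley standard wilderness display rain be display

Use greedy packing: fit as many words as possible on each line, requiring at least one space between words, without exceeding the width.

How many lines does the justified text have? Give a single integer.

Line 1: ['or', 'moon', 'who', 'of', 'read'] (min_width=19, slack=4)
Line 2: ['oats', 'knife', 'diamond'] (min_width=18, slack=5)
Line 3: ['valley', 'standard'] (min_width=15, slack=8)
Line 4: ['wilderness', 'display', 'rain'] (min_width=23, slack=0)
Line 5: ['be', 'display'] (min_width=10, slack=13)
Total lines: 5

Answer: 5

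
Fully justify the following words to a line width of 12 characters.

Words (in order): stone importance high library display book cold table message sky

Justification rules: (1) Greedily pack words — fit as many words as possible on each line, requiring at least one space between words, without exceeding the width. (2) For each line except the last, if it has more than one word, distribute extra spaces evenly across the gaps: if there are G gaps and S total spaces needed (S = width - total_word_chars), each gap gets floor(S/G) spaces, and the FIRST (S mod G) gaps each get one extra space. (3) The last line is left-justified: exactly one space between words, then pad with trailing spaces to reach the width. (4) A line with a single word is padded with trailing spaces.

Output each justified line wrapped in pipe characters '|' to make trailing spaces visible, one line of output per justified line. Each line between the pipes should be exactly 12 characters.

Answer: |stone       |
|importance  |
|high library|
|display book|
|cold   table|
|message sky |

Derivation:
Line 1: ['stone'] (min_width=5, slack=7)
Line 2: ['importance'] (min_width=10, slack=2)
Line 3: ['high', 'library'] (min_width=12, slack=0)
Line 4: ['display', 'book'] (min_width=12, slack=0)
Line 5: ['cold', 'table'] (min_width=10, slack=2)
Line 6: ['message', 'sky'] (min_width=11, slack=1)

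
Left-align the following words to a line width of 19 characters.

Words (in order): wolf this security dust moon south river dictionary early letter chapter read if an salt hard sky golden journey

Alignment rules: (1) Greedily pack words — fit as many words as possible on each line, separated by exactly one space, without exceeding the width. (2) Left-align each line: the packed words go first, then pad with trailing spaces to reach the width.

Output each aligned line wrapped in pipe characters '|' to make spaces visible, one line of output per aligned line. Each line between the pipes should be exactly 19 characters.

Answer: |wolf this security |
|dust moon south    |
|river dictionary   |
|early letter       |
|chapter read if an |
|salt hard sky      |
|golden journey     |

Derivation:
Line 1: ['wolf', 'this', 'security'] (min_width=18, slack=1)
Line 2: ['dust', 'moon', 'south'] (min_width=15, slack=4)
Line 3: ['river', 'dictionary'] (min_width=16, slack=3)
Line 4: ['early', 'letter'] (min_width=12, slack=7)
Line 5: ['chapter', 'read', 'if', 'an'] (min_width=18, slack=1)
Line 6: ['salt', 'hard', 'sky'] (min_width=13, slack=6)
Line 7: ['golden', 'journey'] (min_width=14, slack=5)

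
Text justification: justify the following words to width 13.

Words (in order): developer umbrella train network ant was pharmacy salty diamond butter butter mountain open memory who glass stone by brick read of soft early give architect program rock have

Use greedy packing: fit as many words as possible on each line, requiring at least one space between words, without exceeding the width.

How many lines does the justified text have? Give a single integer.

Answer: 16

Derivation:
Line 1: ['developer'] (min_width=9, slack=4)
Line 2: ['umbrella'] (min_width=8, slack=5)
Line 3: ['train', 'network'] (min_width=13, slack=0)
Line 4: ['ant', 'was'] (min_width=7, slack=6)
Line 5: ['pharmacy'] (min_width=8, slack=5)
Line 6: ['salty', 'diamond'] (min_width=13, slack=0)
Line 7: ['butter', 'butter'] (min_width=13, slack=0)
Line 8: ['mountain', 'open'] (min_width=13, slack=0)
Line 9: ['memory', 'who'] (min_width=10, slack=3)
Line 10: ['glass', 'stone'] (min_width=11, slack=2)
Line 11: ['by', 'brick', 'read'] (min_width=13, slack=0)
Line 12: ['of', 'soft', 'early'] (min_width=13, slack=0)
Line 13: ['give'] (min_width=4, slack=9)
Line 14: ['architect'] (min_width=9, slack=4)
Line 15: ['program', 'rock'] (min_width=12, slack=1)
Line 16: ['have'] (min_width=4, slack=9)
Total lines: 16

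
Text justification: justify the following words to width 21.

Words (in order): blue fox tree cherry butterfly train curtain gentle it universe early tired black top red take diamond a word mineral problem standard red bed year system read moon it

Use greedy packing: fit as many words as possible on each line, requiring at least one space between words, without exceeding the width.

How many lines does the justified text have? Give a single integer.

Line 1: ['blue', 'fox', 'tree', 'cherry'] (min_width=20, slack=1)
Line 2: ['butterfly', 'train'] (min_width=15, slack=6)
Line 3: ['curtain', 'gentle', 'it'] (min_width=17, slack=4)
Line 4: ['universe', 'early', 'tired'] (min_width=20, slack=1)
Line 5: ['black', 'top', 'red', 'take'] (min_width=18, slack=3)
Line 6: ['diamond', 'a', 'word'] (min_width=14, slack=7)
Line 7: ['mineral', 'problem'] (min_width=15, slack=6)
Line 8: ['standard', 'red', 'bed', 'year'] (min_width=21, slack=0)
Line 9: ['system', 'read', 'moon', 'it'] (min_width=19, slack=2)
Total lines: 9

Answer: 9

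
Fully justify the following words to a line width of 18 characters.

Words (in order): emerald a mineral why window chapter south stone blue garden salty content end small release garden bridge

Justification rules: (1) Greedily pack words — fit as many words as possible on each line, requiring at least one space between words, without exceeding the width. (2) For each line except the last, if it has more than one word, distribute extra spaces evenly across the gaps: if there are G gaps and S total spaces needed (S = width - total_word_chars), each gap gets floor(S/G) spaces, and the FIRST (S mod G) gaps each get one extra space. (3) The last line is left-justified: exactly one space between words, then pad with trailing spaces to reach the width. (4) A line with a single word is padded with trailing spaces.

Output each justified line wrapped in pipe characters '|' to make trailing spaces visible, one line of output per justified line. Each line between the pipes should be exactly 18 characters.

Answer: |emerald  a mineral|
|why window chapter|
|south  stone  blue|
|garden       salty|
|content  end small|
|release     garden|
|bridge            |

Derivation:
Line 1: ['emerald', 'a', 'mineral'] (min_width=17, slack=1)
Line 2: ['why', 'window', 'chapter'] (min_width=18, slack=0)
Line 3: ['south', 'stone', 'blue'] (min_width=16, slack=2)
Line 4: ['garden', 'salty'] (min_width=12, slack=6)
Line 5: ['content', 'end', 'small'] (min_width=17, slack=1)
Line 6: ['release', 'garden'] (min_width=14, slack=4)
Line 7: ['bridge'] (min_width=6, slack=12)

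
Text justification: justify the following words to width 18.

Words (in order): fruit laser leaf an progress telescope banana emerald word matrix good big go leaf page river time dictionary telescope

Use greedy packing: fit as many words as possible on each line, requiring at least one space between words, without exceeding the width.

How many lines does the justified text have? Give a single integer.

Line 1: ['fruit', 'laser', 'leaf'] (min_width=16, slack=2)
Line 2: ['an', 'progress'] (min_width=11, slack=7)
Line 3: ['telescope', 'banana'] (min_width=16, slack=2)
Line 4: ['emerald', 'word'] (min_width=12, slack=6)
Line 5: ['matrix', 'good', 'big', 'go'] (min_width=18, slack=0)
Line 6: ['leaf', 'page', 'river'] (min_width=15, slack=3)
Line 7: ['time', 'dictionary'] (min_width=15, slack=3)
Line 8: ['telescope'] (min_width=9, slack=9)
Total lines: 8

Answer: 8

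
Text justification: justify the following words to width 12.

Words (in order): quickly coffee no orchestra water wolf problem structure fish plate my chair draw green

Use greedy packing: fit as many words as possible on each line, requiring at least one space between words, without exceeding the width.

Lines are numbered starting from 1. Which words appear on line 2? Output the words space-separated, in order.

Answer: coffee no

Derivation:
Line 1: ['quickly'] (min_width=7, slack=5)
Line 2: ['coffee', 'no'] (min_width=9, slack=3)
Line 3: ['orchestra'] (min_width=9, slack=3)
Line 4: ['water', 'wolf'] (min_width=10, slack=2)
Line 5: ['problem'] (min_width=7, slack=5)
Line 6: ['structure'] (min_width=9, slack=3)
Line 7: ['fish', 'plate'] (min_width=10, slack=2)
Line 8: ['my', 'chair'] (min_width=8, slack=4)
Line 9: ['draw', 'green'] (min_width=10, slack=2)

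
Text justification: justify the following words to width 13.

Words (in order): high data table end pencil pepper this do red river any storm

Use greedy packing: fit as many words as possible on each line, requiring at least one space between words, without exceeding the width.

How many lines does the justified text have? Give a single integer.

Answer: 6

Derivation:
Line 1: ['high', 'data'] (min_width=9, slack=4)
Line 2: ['table', 'end'] (min_width=9, slack=4)
Line 3: ['pencil', 'pepper'] (min_width=13, slack=0)
Line 4: ['this', 'do', 'red'] (min_width=11, slack=2)
Line 5: ['river', 'any'] (min_width=9, slack=4)
Line 6: ['storm'] (min_width=5, slack=8)
Total lines: 6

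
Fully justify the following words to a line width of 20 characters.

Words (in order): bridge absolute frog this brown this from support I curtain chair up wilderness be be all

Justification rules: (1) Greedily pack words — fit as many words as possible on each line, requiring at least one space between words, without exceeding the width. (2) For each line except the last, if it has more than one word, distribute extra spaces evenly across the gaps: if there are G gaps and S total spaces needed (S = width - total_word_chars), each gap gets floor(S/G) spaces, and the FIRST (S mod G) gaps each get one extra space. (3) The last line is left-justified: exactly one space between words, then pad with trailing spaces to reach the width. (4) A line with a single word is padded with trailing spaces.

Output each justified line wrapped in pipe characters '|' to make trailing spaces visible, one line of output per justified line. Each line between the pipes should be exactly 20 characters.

Line 1: ['bridge', 'absolute', 'frog'] (min_width=20, slack=0)
Line 2: ['this', 'brown', 'this', 'from'] (min_width=20, slack=0)
Line 3: ['support', 'I', 'curtain'] (min_width=17, slack=3)
Line 4: ['chair', 'up', 'wilderness'] (min_width=19, slack=1)
Line 5: ['be', 'be', 'all'] (min_width=9, slack=11)

Answer: |bridge absolute frog|
|this brown this from|
|support   I  curtain|
|chair  up wilderness|
|be be all           |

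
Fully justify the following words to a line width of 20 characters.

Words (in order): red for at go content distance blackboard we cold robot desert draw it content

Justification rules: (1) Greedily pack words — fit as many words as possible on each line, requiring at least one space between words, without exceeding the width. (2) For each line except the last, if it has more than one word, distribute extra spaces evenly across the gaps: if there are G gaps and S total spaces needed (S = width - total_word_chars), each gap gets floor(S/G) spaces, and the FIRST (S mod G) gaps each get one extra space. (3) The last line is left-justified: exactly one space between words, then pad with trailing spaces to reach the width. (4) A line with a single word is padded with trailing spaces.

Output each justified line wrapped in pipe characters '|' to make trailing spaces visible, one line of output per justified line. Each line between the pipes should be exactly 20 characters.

Line 1: ['red', 'for', 'at', 'go'] (min_width=13, slack=7)
Line 2: ['content', 'distance'] (min_width=16, slack=4)
Line 3: ['blackboard', 'we', 'cold'] (min_width=18, slack=2)
Line 4: ['robot', 'desert', 'draw', 'it'] (min_width=20, slack=0)
Line 5: ['content'] (min_width=7, slack=13)

Answer: |red    for   at   go|
|content     distance|
|blackboard  we  cold|
|robot desert draw it|
|content             |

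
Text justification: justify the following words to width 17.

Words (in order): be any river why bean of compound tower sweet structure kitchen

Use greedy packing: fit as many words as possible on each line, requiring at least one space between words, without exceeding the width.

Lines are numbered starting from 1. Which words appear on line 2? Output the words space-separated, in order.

Line 1: ['be', 'any', 'river', 'why'] (min_width=16, slack=1)
Line 2: ['bean', 'of', 'compound'] (min_width=16, slack=1)
Line 3: ['tower', 'sweet'] (min_width=11, slack=6)
Line 4: ['structure', 'kitchen'] (min_width=17, slack=0)

Answer: bean of compound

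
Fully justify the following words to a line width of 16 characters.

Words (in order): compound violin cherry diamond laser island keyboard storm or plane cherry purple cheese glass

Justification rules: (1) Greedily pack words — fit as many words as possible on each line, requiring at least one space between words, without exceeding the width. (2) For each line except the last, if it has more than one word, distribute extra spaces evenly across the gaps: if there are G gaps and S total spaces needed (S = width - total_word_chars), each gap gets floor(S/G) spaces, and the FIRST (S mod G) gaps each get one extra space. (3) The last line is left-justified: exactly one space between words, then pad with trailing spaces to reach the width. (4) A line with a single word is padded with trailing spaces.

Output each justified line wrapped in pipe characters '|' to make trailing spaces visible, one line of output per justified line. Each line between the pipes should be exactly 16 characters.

Answer: |compound  violin|
|cherry   diamond|
|laser     island|
|keyboard   storm|
|or  plane cherry|
|purple    cheese|
|glass           |

Derivation:
Line 1: ['compound', 'violin'] (min_width=15, slack=1)
Line 2: ['cherry', 'diamond'] (min_width=14, slack=2)
Line 3: ['laser', 'island'] (min_width=12, slack=4)
Line 4: ['keyboard', 'storm'] (min_width=14, slack=2)
Line 5: ['or', 'plane', 'cherry'] (min_width=15, slack=1)
Line 6: ['purple', 'cheese'] (min_width=13, slack=3)
Line 7: ['glass'] (min_width=5, slack=11)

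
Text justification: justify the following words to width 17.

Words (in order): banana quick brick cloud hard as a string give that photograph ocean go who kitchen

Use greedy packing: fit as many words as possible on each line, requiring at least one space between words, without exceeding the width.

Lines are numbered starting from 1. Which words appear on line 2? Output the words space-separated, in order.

Line 1: ['banana', 'quick'] (min_width=12, slack=5)
Line 2: ['brick', 'cloud', 'hard'] (min_width=16, slack=1)
Line 3: ['as', 'a', 'string', 'give'] (min_width=16, slack=1)
Line 4: ['that', 'photograph'] (min_width=15, slack=2)
Line 5: ['ocean', 'go', 'who'] (min_width=12, slack=5)
Line 6: ['kitchen'] (min_width=7, slack=10)

Answer: brick cloud hard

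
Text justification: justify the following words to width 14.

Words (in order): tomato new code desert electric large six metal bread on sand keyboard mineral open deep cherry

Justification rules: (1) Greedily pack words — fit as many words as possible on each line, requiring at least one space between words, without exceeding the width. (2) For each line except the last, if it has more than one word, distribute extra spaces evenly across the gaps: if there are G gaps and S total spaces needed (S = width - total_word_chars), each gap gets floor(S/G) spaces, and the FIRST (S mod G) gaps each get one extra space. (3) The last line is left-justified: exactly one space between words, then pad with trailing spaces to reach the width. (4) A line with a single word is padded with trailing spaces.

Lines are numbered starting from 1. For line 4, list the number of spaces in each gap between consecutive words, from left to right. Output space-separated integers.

Line 1: ['tomato', 'new'] (min_width=10, slack=4)
Line 2: ['code', 'desert'] (min_width=11, slack=3)
Line 3: ['electric', 'large'] (min_width=14, slack=0)
Line 4: ['six', 'metal'] (min_width=9, slack=5)
Line 5: ['bread', 'on', 'sand'] (min_width=13, slack=1)
Line 6: ['keyboard'] (min_width=8, slack=6)
Line 7: ['mineral', 'open'] (min_width=12, slack=2)
Line 8: ['deep', 'cherry'] (min_width=11, slack=3)

Answer: 6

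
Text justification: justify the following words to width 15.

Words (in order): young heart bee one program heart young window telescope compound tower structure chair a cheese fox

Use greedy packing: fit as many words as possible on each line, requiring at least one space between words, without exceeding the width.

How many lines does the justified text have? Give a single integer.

Answer: 8

Derivation:
Line 1: ['young', 'heart', 'bee'] (min_width=15, slack=0)
Line 2: ['one', 'program'] (min_width=11, slack=4)
Line 3: ['heart', 'young'] (min_width=11, slack=4)
Line 4: ['window'] (min_width=6, slack=9)
Line 5: ['telescope'] (min_width=9, slack=6)
Line 6: ['compound', 'tower'] (min_width=14, slack=1)
Line 7: ['structure', 'chair'] (min_width=15, slack=0)
Line 8: ['a', 'cheese', 'fox'] (min_width=12, slack=3)
Total lines: 8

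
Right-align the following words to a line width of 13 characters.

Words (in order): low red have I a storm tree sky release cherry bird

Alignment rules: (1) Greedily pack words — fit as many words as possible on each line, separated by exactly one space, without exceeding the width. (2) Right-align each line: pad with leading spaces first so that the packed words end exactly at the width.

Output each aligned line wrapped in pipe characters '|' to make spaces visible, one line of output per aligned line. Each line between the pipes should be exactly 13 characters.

Line 1: ['low', 'red', 'have'] (min_width=12, slack=1)
Line 2: ['I', 'a', 'storm'] (min_width=9, slack=4)
Line 3: ['tree', 'sky'] (min_width=8, slack=5)
Line 4: ['release'] (min_width=7, slack=6)
Line 5: ['cherry', 'bird'] (min_width=11, slack=2)

Answer: | low red have|
|    I a storm|
|     tree sky|
|      release|
|  cherry bird|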